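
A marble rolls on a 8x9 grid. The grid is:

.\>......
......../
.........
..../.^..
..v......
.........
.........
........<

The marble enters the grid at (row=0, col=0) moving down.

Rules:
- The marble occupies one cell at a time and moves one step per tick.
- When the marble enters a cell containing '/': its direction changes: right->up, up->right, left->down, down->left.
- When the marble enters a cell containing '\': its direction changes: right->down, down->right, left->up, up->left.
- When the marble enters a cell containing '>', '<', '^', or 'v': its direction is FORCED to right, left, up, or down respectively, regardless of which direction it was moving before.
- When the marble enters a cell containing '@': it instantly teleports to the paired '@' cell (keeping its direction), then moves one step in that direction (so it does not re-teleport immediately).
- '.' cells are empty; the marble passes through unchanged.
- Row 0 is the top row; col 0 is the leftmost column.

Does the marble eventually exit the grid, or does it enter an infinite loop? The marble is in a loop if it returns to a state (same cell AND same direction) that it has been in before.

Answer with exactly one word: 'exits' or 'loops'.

Step 1: enter (0,0), '.' pass, move down to (1,0)
Step 2: enter (1,0), '.' pass, move down to (2,0)
Step 3: enter (2,0), '.' pass, move down to (3,0)
Step 4: enter (3,0), '.' pass, move down to (4,0)
Step 5: enter (4,0), '.' pass, move down to (5,0)
Step 6: enter (5,0), '.' pass, move down to (6,0)
Step 7: enter (6,0), '.' pass, move down to (7,0)
Step 8: enter (7,0), '.' pass, move down to (8,0)
Step 9: at (8,0) — EXIT via bottom edge, pos 0

Answer: exits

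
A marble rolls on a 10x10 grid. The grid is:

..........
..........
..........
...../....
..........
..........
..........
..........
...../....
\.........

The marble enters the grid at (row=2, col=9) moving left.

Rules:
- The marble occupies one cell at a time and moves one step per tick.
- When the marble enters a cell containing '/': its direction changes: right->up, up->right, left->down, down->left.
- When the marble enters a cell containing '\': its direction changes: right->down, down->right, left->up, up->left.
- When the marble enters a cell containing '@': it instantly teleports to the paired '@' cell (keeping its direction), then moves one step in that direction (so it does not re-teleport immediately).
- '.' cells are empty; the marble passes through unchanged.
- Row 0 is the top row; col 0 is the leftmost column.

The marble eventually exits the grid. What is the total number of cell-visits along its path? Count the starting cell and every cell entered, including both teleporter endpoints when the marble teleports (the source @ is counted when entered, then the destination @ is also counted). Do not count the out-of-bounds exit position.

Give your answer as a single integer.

Step 1: enter (2,9), '.' pass, move left to (2,8)
Step 2: enter (2,8), '.' pass, move left to (2,7)
Step 3: enter (2,7), '.' pass, move left to (2,6)
Step 4: enter (2,6), '.' pass, move left to (2,5)
Step 5: enter (2,5), '.' pass, move left to (2,4)
Step 6: enter (2,4), '.' pass, move left to (2,3)
Step 7: enter (2,3), '.' pass, move left to (2,2)
Step 8: enter (2,2), '.' pass, move left to (2,1)
Step 9: enter (2,1), '.' pass, move left to (2,0)
Step 10: enter (2,0), '.' pass, move left to (2,-1)
Step 11: at (2,-1) — EXIT via left edge, pos 2
Path length (cell visits): 10

Answer: 10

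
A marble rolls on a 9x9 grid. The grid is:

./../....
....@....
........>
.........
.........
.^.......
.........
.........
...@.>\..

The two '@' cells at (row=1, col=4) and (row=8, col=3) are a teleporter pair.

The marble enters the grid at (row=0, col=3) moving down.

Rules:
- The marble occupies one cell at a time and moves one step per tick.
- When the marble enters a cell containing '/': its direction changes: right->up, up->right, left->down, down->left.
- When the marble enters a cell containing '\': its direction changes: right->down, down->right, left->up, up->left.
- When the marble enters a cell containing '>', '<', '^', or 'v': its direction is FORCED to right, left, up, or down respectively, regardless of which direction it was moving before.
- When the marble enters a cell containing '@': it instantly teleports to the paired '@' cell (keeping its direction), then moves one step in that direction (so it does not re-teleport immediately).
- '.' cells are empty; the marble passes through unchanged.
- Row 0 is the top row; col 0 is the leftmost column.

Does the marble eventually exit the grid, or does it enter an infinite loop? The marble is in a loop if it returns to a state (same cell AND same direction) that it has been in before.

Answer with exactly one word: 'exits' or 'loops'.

Step 1: enter (0,3), '.' pass, move down to (1,3)
Step 2: enter (1,3), '.' pass, move down to (2,3)
Step 3: enter (2,3), '.' pass, move down to (3,3)
Step 4: enter (3,3), '.' pass, move down to (4,3)
Step 5: enter (4,3), '.' pass, move down to (5,3)
Step 6: enter (5,3), '.' pass, move down to (6,3)
Step 7: enter (6,3), '.' pass, move down to (7,3)
Step 8: enter (7,3), '.' pass, move down to (8,3)
Step 9: enter (8,3), '@' teleport (8,3)->(1,4), also enter (1,4), move down to (2,4)
Step 10: enter (2,4), '.' pass, move down to (3,4)
Step 11: enter (3,4), '.' pass, move down to (4,4)
Step 12: enter (4,4), '.' pass, move down to (5,4)
Step 13: enter (5,4), '.' pass, move down to (6,4)
Step 14: enter (6,4), '.' pass, move down to (7,4)
Step 15: enter (7,4), '.' pass, move down to (8,4)
Step 16: enter (8,4), '.' pass, move down to (9,4)
Step 17: at (9,4) — EXIT via bottom edge, pos 4

Answer: exits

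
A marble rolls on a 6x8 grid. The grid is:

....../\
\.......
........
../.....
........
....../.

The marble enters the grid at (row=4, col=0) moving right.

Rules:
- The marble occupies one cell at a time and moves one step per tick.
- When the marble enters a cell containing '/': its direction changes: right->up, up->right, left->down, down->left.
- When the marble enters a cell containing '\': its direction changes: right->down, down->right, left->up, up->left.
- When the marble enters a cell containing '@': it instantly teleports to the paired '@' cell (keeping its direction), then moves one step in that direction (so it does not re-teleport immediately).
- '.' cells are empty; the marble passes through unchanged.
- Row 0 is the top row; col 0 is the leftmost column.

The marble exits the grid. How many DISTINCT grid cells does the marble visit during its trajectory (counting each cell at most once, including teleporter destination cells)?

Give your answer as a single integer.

Answer: 8

Derivation:
Step 1: enter (4,0), '.' pass, move right to (4,1)
Step 2: enter (4,1), '.' pass, move right to (4,2)
Step 3: enter (4,2), '.' pass, move right to (4,3)
Step 4: enter (4,3), '.' pass, move right to (4,4)
Step 5: enter (4,4), '.' pass, move right to (4,5)
Step 6: enter (4,5), '.' pass, move right to (4,6)
Step 7: enter (4,6), '.' pass, move right to (4,7)
Step 8: enter (4,7), '.' pass, move right to (4,8)
Step 9: at (4,8) — EXIT via right edge, pos 4
Distinct cells visited: 8 (path length 8)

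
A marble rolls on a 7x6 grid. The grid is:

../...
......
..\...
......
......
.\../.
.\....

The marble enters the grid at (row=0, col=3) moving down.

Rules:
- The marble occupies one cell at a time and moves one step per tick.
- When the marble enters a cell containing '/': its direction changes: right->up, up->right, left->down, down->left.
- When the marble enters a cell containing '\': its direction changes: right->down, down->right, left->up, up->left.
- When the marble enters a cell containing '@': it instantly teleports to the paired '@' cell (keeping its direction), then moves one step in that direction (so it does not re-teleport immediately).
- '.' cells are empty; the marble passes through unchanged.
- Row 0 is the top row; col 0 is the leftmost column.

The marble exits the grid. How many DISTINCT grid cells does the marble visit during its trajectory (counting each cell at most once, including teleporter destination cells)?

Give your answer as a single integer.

Answer: 7

Derivation:
Step 1: enter (0,3), '.' pass, move down to (1,3)
Step 2: enter (1,3), '.' pass, move down to (2,3)
Step 3: enter (2,3), '.' pass, move down to (3,3)
Step 4: enter (3,3), '.' pass, move down to (4,3)
Step 5: enter (4,3), '.' pass, move down to (5,3)
Step 6: enter (5,3), '.' pass, move down to (6,3)
Step 7: enter (6,3), '.' pass, move down to (7,3)
Step 8: at (7,3) — EXIT via bottom edge, pos 3
Distinct cells visited: 7 (path length 7)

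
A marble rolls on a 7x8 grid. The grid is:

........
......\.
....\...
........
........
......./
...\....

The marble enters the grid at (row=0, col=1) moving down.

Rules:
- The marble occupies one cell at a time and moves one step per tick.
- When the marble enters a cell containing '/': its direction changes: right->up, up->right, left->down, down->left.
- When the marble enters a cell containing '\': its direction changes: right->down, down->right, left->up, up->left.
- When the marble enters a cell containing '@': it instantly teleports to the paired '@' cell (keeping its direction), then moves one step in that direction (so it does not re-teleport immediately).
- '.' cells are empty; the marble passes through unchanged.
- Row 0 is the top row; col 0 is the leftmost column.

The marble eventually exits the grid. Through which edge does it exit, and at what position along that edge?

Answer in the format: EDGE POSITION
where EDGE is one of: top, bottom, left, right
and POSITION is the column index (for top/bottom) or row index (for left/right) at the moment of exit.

Step 1: enter (0,1), '.' pass, move down to (1,1)
Step 2: enter (1,1), '.' pass, move down to (2,1)
Step 3: enter (2,1), '.' pass, move down to (3,1)
Step 4: enter (3,1), '.' pass, move down to (4,1)
Step 5: enter (4,1), '.' pass, move down to (5,1)
Step 6: enter (5,1), '.' pass, move down to (6,1)
Step 7: enter (6,1), '.' pass, move down to (7,1)
Step 8: at (7,1) — EXIT via bottom edge, pos 1

Answer: bottom 1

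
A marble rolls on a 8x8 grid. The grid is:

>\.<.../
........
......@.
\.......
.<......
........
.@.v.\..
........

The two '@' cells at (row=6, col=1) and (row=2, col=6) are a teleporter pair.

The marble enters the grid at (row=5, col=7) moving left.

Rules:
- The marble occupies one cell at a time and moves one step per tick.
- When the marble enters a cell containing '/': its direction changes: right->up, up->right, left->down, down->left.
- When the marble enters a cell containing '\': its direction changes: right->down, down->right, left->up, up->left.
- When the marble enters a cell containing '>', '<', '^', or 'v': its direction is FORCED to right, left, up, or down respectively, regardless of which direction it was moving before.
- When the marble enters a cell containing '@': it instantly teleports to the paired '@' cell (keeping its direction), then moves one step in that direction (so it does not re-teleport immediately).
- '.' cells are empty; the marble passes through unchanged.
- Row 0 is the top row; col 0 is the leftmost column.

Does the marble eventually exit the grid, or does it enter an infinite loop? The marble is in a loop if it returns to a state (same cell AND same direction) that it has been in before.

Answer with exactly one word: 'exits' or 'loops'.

Step 1: enter (5,7), '.' pass, move left to (5,6)
Step 2: enter (5,6), '.' pass, move left to (5,5)
Step 3: enter (5,5), '.' pass, move left to (5,4)
Step 4: enter (5,4), '.' pass, move left to (5,3)
Step 5: enter (5,3), '.' pass, move left to (5,2)
Step 6: enter (5,2), '.' pass, move left to (5,1)
Step 7: enter (5,1), '.' pass, move left to (5,0)
Step 8: enter (5,0), '.' pass, move left to (5,-1)
Step 9: at (5,-1) — EXIT via left edge, pos 5

Answer: exits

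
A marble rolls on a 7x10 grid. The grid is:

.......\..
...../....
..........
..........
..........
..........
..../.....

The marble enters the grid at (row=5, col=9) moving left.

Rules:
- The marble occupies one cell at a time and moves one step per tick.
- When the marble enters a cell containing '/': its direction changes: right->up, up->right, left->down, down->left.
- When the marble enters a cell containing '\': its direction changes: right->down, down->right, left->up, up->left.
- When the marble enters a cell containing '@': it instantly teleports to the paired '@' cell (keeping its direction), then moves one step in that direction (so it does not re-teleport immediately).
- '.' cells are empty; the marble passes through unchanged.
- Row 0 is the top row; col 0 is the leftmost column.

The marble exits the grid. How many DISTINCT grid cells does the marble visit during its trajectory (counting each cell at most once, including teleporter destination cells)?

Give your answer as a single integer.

Answer: 10

Derivation:
Step 1: enter (5,9), '.' pass, move left to (5,8)
Step 2: enter (5,8), '.' pass, move left to (5,7)
Step 3: enter (5,7), '.' pass, move left to (5,6)
Step 4: enter (5,6), '.' pass, move left to (5,5)
Step 5: enter (5,5), '.' pass, move left to (5,4)
Step 6: enter (5,4), '.' pass, move left to (5,3)
Step 7: enter (5,3), '.' pass, move left to (5,2)
Step 8: enter (5,2), '.' pass, move left to (5,1)
Step 9: enter (5,1), '.' pass, move left to (5,0)
Step 10: enter (5,0), '.' pass, move left to (5,-1)
Step 11: at (5,-1) — EXIT via left edge, pos 5
Distinct cells visited: 10 (path length 10)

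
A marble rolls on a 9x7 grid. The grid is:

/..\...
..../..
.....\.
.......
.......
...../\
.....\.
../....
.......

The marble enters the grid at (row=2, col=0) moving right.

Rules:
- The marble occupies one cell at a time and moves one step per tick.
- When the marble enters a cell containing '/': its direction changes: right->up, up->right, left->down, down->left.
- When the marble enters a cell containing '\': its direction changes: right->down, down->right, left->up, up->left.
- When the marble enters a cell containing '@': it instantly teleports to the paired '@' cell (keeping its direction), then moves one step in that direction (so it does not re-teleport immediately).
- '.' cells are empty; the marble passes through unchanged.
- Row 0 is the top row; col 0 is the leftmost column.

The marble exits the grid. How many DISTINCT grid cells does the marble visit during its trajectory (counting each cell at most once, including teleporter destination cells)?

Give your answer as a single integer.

Answer: 14

Derivation:
Step 1: enter (2,0), '.' pass, move right to (2,1)
Step 2: enter (2,1), '.' pass, move right to (2,2)
Step 3: enter (2,2), '.' pass, move right to (2,3)
Step 4: enter (2,3), '.' pass, move right to (2,4)
Step 5: enter (2,4), '.' pass, move right to (2,5)
Step 6: enter (2,5), '\' deflects right->down, move down to (3,5)
Step 7: enter (3,5), '.' pass, move down to (4,5)
Step 8: enter (4,5), '.' pass, move down to (5,5)
Step 9: enter (5,5), '/' deflects down->left, move left to (5,4)
Step 10: enter (5,4), '.' pass, move left to (5,3)
Step 11: enter (5,3), '.' pass, move left to (5,2)
Step 12: enter (5,2), '.' pass, move left to (5,1)
Step 13: enter (5,1), '.' pass, move left to (5,0)
Step 14: enter (5,0), '.' pass, move left to (5,-1)
Step 15: at (5,-1) — EXIT via left edge, pos 5
Distinct cells visited: 14 (path length 14)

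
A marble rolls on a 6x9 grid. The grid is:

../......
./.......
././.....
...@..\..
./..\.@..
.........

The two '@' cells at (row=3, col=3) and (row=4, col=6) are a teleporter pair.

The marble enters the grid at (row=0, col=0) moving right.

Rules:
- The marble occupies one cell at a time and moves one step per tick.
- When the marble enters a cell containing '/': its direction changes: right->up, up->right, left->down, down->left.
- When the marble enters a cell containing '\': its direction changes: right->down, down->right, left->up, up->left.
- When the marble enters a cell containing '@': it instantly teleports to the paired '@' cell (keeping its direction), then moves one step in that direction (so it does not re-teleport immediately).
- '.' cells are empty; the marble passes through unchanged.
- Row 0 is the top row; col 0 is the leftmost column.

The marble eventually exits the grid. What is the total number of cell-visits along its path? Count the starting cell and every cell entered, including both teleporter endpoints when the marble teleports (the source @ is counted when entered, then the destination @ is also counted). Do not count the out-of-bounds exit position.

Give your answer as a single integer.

Answer: 3

Derivation:
Step 1: enter (0,0), '.' pass, move right to (0,1)
Step 2: enter (0,1), '.' pass, move right to (0,2)
Step 3: enter (0,2), '/' deflects right->up, move up to (-1,2)
Step 4: at (-1,2) — EXIT via top edge, pos 2
Path length (cell visits): 3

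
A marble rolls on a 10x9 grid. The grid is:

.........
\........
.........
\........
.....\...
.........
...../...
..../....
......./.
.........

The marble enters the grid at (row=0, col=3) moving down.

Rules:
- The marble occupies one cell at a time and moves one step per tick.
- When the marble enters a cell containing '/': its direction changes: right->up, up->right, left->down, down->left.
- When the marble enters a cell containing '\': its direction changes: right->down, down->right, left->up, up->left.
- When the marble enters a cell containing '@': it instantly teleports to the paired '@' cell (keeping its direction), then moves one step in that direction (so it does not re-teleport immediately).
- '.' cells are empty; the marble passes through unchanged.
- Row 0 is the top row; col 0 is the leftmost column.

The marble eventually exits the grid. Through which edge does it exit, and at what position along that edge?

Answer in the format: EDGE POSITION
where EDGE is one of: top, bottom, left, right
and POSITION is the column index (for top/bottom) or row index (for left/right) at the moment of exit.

Step 1: enter (0,3), '.' pass, move down to (1,3)
Step 2: enter (1,3), '.' pass, move down to (2,3)
Step 3: enter (2,3), '.' pass, move down to (3,3)
Step 4: enter (3,3), '.' pass, move down to (4,3)
Step 5: enter (4,3), '.' pass, move down to (5,3)
Step 6: enter (5,3), '.' pass, move down to (6,3)
Step 7: enter (6,3), '.' pass, move down to (7,3)
Step 8: enter (7,3), '.' pass, move down to (8,3)
Step 9: enter (8,3), '.' pass, move down to (9,3)
Step 10: enter (9,3), '.' pass, move down to (10,3)
Step 11: at (10,3) — EXIT via bottom edge, pos 3

Answer: bottom 3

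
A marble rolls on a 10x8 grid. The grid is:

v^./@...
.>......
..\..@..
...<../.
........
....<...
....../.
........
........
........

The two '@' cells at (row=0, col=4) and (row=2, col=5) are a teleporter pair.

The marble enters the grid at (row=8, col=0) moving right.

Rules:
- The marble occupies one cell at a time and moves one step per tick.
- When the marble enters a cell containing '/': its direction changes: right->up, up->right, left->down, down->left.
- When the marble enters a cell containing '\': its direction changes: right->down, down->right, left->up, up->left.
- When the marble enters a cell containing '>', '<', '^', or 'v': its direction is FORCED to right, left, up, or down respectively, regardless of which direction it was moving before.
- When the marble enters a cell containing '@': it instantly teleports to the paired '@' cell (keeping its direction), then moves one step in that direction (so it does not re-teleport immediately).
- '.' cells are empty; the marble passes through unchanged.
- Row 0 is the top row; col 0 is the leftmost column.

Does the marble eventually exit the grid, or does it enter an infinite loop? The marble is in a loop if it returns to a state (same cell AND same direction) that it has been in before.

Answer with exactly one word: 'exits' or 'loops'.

Step 1: enter (8,0), '.' pass, move right to (8,1)
Step 2: enter (8,1), '.' pass, move right to (8,2)
Step 3: enter (8,2), '.' pass, move right to (8,3)
Step 4: enter (8,3), '.' pass, move right to (8,4)
Step 5: enter (8,4), '.' pass, move right to (8,5)
Step 6: enter (8,5), '.' pass, move right to (8,6)
Step 7: enter (8,6), '.' pass, move right to (8,7)
Step 8: enter (8,7), '.' pass, move right to (8,8)
Step 9: at (8,8) — EXIT via right edge, pos 8

Answer: exits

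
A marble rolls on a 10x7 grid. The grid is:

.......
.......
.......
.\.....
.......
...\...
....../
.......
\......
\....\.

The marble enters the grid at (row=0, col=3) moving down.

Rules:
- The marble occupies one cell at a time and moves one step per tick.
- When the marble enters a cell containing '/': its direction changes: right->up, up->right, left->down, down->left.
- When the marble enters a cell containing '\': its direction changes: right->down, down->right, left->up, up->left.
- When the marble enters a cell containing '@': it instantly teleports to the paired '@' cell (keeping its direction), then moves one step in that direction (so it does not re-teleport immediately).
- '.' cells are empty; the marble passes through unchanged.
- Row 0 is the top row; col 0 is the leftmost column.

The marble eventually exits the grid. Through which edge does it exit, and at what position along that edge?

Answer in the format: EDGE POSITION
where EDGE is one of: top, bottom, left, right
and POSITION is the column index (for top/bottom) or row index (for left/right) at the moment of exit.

Answer: right 5

Derivation:
Step 1: enter (0,3), '.' pass, move down to (1,3)
Step 2: enter (1,3), '.' pass, move down to (2,3)
Step 3: enter (2,3), '.' pass, move down to (3,3)
Step 4: enter (3,3), '.' pass, move down to (4,3)
Step 5: enter (4,3), '.' pass, move down to (5,3)
Step 6: enter (5,3), '\' deflects down->right, move right to (5,4)
Step 7: enter (5,4), '.' pass, move right to (5,5)
Step 8: enter (5,5), '.' pass, move right to (5,6)
Step 9: enter (5,6), '.' pass, move right to (5,7)
Step 10: at (5,7) — EXIT via right edge, pos 5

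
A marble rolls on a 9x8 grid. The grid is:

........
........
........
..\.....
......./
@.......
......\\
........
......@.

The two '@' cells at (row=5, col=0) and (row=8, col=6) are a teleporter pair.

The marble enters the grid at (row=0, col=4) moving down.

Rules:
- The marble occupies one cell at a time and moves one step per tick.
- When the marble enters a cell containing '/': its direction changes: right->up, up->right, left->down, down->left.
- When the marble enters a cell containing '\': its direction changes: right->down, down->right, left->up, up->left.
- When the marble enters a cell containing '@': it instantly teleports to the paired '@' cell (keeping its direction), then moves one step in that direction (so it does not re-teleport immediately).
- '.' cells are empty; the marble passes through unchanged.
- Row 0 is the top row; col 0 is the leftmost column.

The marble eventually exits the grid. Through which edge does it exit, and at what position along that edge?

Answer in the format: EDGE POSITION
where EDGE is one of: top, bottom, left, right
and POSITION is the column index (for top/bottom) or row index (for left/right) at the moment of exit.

Answer: bottom 4

Derivation:
Step 1: enter (0,4), '.' pass, move down to (1,4)
Step 2: enter (1,4), '.' pass, move down to (2,4)
Step 3: enter (2,4), '.' pass, move down to (3,4)
Step 4: enter (3,4), '.' pass, move down to (4,4)
Step 5: enter (4,4), '.' pass, move down to (5,4)
Step 6: enter (5,4), '.' pass, move down to (6,4)
Step 7: enter (6,4), '.' pass, move down to (7,4)
Step 8: enter (7,4), '.' pass, move down to (8,4)
Step 9: enter (8,4), '.' pass, move down to (9,4)
Step 10: at (9,4) — EXIT via bottom edge, pos 4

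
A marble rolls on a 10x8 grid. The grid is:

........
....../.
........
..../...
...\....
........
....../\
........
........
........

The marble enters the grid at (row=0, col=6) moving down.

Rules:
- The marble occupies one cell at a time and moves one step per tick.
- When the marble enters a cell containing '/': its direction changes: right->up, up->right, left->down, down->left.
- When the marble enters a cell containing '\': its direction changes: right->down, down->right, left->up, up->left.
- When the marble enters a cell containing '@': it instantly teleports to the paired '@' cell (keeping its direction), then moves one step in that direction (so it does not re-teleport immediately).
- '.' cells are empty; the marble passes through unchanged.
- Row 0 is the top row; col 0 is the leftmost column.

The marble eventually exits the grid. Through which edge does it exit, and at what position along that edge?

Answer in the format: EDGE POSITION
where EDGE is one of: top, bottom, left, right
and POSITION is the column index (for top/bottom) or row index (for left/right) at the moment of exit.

Step 1: enter (0,6), '.' pass, move down to (1,6)
Step 2: enter (1,6), '/' deflects down->left, move left to (1,5)
Step 3: enter (1,5), '.' pass, move left to (1,4)
Step 4: enter (1,4), '.' pass, move left to (1,3)
Step 5: enter (1,3), '.' pass, move left to (1,2)
Step 6: enter (1,2), '.' pass, move left to (1,1)
Step 7: enter (1,1), '.' pass, move left to (1,0)
Step 8: enter (1,0), '.' pass, move left to (1,-1)
Step 9: at (1,-1) — EXIT via left edge, pos 1

Answer: left 1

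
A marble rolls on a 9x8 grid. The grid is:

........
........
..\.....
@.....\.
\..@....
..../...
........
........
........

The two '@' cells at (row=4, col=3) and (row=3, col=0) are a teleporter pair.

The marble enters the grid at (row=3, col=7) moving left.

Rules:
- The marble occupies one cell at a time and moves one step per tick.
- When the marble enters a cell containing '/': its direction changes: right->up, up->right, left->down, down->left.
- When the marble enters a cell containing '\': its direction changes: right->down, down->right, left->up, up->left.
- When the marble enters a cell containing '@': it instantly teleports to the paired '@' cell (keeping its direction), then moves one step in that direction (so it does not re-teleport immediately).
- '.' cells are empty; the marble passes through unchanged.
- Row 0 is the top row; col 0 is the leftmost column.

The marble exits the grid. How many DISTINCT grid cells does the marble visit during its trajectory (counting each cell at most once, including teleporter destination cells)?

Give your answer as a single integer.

Answer: 5

Derivation:
Step 1: enter (3,7), '.' pass, move left to (3,6)
Step 2: enter (3,6), '\' deflects left->up, move up to (2,6)
Step 3: enter (2,6), '.' pass, move up to (1,6)
Step 4: enter (1,6), '.' pass, move up to (0,6)
Step 5: enter (0,6), '.' pass, move up to (-1,6)
Step 6: at (-1,6) — EXIT via top edge, pos 6
Distinct cells visited: 5 (path length 5)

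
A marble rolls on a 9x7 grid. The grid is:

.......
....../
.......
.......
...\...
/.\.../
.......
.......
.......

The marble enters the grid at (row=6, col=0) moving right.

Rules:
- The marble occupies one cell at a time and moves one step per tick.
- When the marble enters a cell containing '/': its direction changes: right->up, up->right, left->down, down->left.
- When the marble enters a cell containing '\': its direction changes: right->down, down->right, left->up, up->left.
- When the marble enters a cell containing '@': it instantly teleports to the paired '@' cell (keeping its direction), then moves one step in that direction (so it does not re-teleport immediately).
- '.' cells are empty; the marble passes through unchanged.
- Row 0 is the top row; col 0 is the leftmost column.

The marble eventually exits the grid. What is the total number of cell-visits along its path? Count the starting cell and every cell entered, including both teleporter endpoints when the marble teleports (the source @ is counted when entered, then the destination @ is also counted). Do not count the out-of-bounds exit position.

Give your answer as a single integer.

Step 1: enter (6,0), '.' pass, move right to (6,1)
Step 2: enter (6,1), '.' pass, move right to (6,2)
Step 3: enter (6,2), '.' pass, move right to (6,3)
Step 4: enter (6,3), '.' pass, move right to (6,4)
Step 5: enter (6,4), '.' pass, move right to (6,5)
Step 6: enter (6,5), '.' pass, move right to (6,6)
Step 7: enter (6,6), '.' pass, move right to (6,7)
Step 8: at (6,7) — EXIT via right edge, pos 6
Path length (cell visits): 7

Answer: 7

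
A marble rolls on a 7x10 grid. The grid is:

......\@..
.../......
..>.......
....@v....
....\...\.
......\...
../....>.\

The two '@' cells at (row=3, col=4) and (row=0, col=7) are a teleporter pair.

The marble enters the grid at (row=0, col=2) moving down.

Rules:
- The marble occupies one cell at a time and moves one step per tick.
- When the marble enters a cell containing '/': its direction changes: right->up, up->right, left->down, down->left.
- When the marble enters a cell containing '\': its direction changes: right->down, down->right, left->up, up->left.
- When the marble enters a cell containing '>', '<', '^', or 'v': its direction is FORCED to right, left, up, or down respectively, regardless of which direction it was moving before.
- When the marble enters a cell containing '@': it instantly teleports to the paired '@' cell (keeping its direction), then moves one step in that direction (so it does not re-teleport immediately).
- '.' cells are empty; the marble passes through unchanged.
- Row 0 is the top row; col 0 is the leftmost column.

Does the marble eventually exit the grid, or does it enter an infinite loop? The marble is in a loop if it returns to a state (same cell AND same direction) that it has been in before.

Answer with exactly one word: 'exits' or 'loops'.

Step 1: enter (0,2), '.' pass, move down to (1,2)
Step 2: enter (1,2), '.' pass, move down to (2,2)
Step 3: enter (2,2), '>' forces down->right, move right to (2,3)
Step 4: enter (2,3), '.' pass, move right to (2,4)
Step 5: enter (2,4), '.' pass, move right to (2,5)
Step 6: enter (2,5), '.' pass, move right to (2,6)
Step 7: enter (2,6), '.' pass, move right to (2,7)
Step 8: enter (2,7), '.' pass, move right to (2,8)
Step 9: enter (2,8), '.' pass, move right to (2,9)
Step 10: enter (2,9), '.' pass, move right to (2,10)
Step 11: at (2,10) — EXIT via right edge, pos 2

Answer: exits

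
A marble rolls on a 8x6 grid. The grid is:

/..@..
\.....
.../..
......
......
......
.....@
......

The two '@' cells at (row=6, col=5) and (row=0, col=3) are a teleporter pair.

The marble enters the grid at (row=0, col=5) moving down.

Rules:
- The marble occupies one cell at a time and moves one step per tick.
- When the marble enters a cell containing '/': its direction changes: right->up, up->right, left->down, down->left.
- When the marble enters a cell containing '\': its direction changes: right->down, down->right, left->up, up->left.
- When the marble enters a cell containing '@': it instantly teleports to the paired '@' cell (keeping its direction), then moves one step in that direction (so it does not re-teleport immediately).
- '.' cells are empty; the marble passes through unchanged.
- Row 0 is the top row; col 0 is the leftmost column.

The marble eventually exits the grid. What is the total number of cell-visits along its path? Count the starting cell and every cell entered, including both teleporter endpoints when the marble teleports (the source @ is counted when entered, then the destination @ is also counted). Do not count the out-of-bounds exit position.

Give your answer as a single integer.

Step 1: enter (0,5), '.' pass, move down to (1,5)
Step 2: enter (1,5), '.' pass, move down to (2,5)
Step 3: enter (2,5), '.' pass, move down to (3,5)
Step 4: enter (3,5), '.' pass, move down to (4,5)
Step 5: enter (4,5), '.' pass, move down to (5,5)
Step 6: enter (5,5), '.' pass, move down to (6,5)
Step 7: enter (6,5), '@' teleport (6,5)->(0,3), also enter (0,3), move down to (1,3)
Step 8: enter (1,3), '.' pass, move down to (2,3)
Step 9: enter (2,3), '/' deflects down->left, move left to (2,2)
Step 10: enter (2,2), '.' pass, move left to (2,1)
Step 11: enter (2,1), '.' pass, move left to (2,0)
Step 12: enter (2,0), '.' pass, move left to (2,-1)
Step 13: at (2,-1) — EXIT via left edge, pos 2
Path length (cell visits): 13

Answer: 13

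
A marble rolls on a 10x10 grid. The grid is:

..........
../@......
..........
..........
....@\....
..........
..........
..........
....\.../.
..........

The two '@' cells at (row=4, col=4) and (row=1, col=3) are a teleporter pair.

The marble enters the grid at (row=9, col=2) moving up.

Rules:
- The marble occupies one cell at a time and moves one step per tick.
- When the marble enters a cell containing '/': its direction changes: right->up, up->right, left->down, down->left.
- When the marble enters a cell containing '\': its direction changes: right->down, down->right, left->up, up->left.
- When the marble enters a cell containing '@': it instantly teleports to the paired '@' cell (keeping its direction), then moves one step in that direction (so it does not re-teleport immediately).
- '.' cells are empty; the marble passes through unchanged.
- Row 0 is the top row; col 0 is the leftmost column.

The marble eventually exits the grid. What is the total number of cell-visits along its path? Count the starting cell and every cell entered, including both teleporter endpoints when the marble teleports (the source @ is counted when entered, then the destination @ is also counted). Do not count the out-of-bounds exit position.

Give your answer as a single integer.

Answer: 17

Derivation:
Step 1: enter (9,2), '.' pass, move up to (8,2)
Step 2: enter (8,2), '.' pass, move up to (7,2)
Step 3: enter (7,2), '.' pass, move up to (6,2)
Step 4: enter (6,2), '.' pass, move up to (5,2)
Step 5: enter (5,2), '.' pass, move up to (4,2)
Step 6: enter (4,2), '.' pass, move up to (3,2)
Step 7: enter (3,2), '.' pass, move up to (2,2)
Step 8: enter (2,2), '.' pass, move up to (1,2)
Step 9: enter (1,2), '/' deflects up->right, move right to (1,3)
Step 10: enter (1,3), '@' teleport (1,3)->(4,4), also enter (4,4), move right to (4,5)
Step 11: enter (4,5), '\' deflects right->down, move down to (5,5)
Step 12: enter (5,5), '.' pass, move down to (6,5)
Step 13: enter (6,5), '.' pass, move down to (7,5)
Step 14: enter (7,5), '.' pass, move down to (8,5)
Step 15: enter (8,5), '.' pass, move down to (9,5)
Step 16: enter (9,5), '.' pass, move down to (10,5)
Step 17: at (10,5) — EXIT via bottom edge, pos 5
Path length (cell visits): 17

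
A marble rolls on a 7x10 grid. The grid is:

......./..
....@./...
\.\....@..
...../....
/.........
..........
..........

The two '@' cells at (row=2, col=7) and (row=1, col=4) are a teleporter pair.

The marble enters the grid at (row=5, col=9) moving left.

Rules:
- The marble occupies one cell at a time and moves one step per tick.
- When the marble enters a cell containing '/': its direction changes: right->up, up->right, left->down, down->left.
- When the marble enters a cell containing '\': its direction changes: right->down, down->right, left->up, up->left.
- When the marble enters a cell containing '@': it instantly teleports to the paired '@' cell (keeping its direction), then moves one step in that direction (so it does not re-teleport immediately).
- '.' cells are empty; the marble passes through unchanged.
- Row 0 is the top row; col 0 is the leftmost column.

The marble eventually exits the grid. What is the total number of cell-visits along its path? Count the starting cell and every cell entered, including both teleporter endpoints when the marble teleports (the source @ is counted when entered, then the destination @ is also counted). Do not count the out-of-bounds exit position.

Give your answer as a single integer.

Answer: 10

Derivation:
Step 1: enter (5,9), '.' pass, move left to (5,8)
Step 2: enter (5,8), '.' pass, move left to (5,7)
Step 3: enter (5,7), '.' pass, move left to (5,6)
Step 4: enter (5,6), '.' pass, move left to (5,5)
Step 5: enter (5,5), '.' pass, move left to (5,4)
Step 6: enter (5,4), '.' pass, move left to (5,3)
Step 7: enter (5,3), '.' pass, move left to (5,2)
Step 8: enter (5,2), '.' pass, move left to (5,1)
Step 9: enter (5,1), '.' pass, move left to (5,0)
Step 10: enter (5,0), '.' pass, move left to (5,-1)
Step 11: at (5,-1) — EXIT via left edge, pos 5
Path length (cell visits): 10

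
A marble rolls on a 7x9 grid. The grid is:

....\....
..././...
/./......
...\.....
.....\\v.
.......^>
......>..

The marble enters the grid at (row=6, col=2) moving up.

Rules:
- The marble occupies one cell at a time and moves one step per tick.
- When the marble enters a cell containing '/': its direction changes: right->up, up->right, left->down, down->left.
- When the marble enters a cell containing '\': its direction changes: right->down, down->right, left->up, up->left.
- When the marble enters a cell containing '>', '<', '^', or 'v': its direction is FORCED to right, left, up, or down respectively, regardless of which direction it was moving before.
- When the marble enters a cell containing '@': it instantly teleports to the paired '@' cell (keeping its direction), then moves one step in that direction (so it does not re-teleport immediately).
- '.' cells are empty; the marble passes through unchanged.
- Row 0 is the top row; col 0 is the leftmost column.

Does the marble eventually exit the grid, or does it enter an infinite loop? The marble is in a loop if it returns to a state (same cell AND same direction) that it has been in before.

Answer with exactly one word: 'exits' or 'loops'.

Step 1: enter (6,2), '.' pass, move up to (5,2)
Step 2: enter (5,2), '.' pass, move up to (4,2)
Step 3: enter (4,2), '.' pass, move up to (3,2)
Step 4: enter (3,2), '.' pass, move up to (2,2)
Step 5: enter (2,2), '/' deflects up->right, move right to (2,3)
Step 6: enter (2,3), '.' pass, move right to (2,4)
Step 7: enter (2,4), '.' pass, move right to (2,5)
Step 8: enter (2,5), '.' pass, move right to (2,6)
Step 9: enter (2,6), '.' pass, move right to (2,7)
Step 10: enter (2,7), '.' pass, move right to (2,8)
Step 11: enter (2,8), '.' pass, move right to (2,9)
Step 12: at (2,9) — EXIT via right edge, pos 2

Answer: exits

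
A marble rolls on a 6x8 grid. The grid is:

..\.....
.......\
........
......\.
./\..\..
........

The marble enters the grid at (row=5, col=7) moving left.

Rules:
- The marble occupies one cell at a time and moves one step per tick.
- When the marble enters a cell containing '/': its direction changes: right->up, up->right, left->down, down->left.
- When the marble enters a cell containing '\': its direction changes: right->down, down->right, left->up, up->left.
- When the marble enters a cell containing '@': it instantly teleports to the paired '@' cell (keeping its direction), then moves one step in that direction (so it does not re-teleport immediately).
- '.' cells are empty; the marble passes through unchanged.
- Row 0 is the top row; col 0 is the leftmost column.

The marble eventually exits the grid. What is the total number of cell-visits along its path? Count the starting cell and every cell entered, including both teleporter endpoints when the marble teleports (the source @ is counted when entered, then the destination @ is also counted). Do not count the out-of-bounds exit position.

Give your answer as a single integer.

Step 1: enter (5,7), '.' pass, move left to (5,6)
Step 2: enter (5,6), '.' pass, move left to (5,5)
Step 3: enter (5,5), '.' pass, move left to (5,4)
Step 4: enter (5,4), '.' pass, move left to (5,3)
Step 5: enter (5,3), '.' pass, move left to (5,2)
Step 6: enter (5,2), '.' pass, move left to (5,1)
Step 7: enter (5,1), '.' pass, move left to (5,0)
Step 8: enter (5,0), '.' pass, move left to (5,-1)
Step 9: at (5,-1) — EXIT via left edge, pos 5
Path length (cell visits): 8

Answer: 8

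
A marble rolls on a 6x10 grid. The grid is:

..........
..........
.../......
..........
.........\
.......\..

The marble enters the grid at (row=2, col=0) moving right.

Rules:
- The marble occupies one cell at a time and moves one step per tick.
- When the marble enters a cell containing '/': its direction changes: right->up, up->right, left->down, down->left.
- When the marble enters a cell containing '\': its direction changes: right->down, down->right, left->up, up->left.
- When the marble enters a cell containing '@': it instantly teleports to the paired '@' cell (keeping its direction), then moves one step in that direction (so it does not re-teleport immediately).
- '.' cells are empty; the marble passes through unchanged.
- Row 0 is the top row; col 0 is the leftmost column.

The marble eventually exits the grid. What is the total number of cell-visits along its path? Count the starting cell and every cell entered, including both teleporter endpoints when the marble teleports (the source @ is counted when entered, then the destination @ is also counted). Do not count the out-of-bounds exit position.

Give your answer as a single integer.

Answer: 6

Derivation:
Step 1: enter (2,0), '.' pass, move right to (2,1)
Step 2: enter (2,1), '.' pass, move right to (2,2)
Step 3: enter (2,2), '.' pass, move right to (2,3)
Step 4: enter (2,3), '/' deflects right->up, move up to (1,3)
Step 5: enter (1,3), '.' pass, move up to (0,3)
Step 6: enter (0,3), '.' pass, move up to (-1,3)
Step 7: at (-1,3) — EXIT via top edge, pos 3
Path length (cell visits): 6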